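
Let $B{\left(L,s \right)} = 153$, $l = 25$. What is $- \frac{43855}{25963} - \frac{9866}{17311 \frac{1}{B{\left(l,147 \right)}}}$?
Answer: $- \frac{5707181497}{64206499} \approx -88.888$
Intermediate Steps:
$- \frac{43855}{25963} - \frac{9866}{17311 \frac{1}{B{\left(l,147 \right)}}} = - \frac{43855}{25963} - \frac{9866}{17311 \cdot \frac{1}{153}} = \left(-43855\right) \frac{1}{25963} - \frac{9866}{17311 \cdot \frac{1}{153}} = - \frac{6265}{3709} - \frac{9866}{\frac{17311}{153}} = - \frac{6265}{3709} - \frac{1509498}{17311} = - \frac{5707181497}{64206499}$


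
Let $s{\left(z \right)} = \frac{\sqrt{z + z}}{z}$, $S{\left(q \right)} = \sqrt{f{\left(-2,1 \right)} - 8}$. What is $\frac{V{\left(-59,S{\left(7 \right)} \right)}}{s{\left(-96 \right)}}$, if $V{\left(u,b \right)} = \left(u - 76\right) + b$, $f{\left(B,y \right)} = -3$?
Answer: $4 i \sqrt{3} \left(-135 + i \sqrt{11}\right) \approx -22.978 - 935.31 i$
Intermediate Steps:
$S{\left(q \right)} = i \sqrt{11}$ ($S{\left(q \right)} = \sqrt{-3 - 8} = \sqrt{-11} = i \sqrt{11}$)
$s{\left(z \right)} = \frac{\sqrt{2}}{\sqrt{z}}$ ($s{\left(z \right)} = \frac{\sqrt{2 z}}{z} = \frac{\sqrt{2} \sqrt{z}}{z} = \frac{\sqrt{2}}{\sqrt{z}}$)
$V{\left(u,b \right)} = -76 + b + u$ ($V{\left(u,b \right)} = \left(-76 + u\right) + b = -76 + b + u$)
$\frac{V{\left(-59,S{\left(7 \right)} \right)}}{s{\left(-96 \right)}} = \frac{-76 + i \sqrt{11} - 59}{\sqrt{2} \frac{1}{\sqrt{-96}}} = \frac{-135 + i \sqrt{11}}{\sqrt{2} \left(- \frac{i \sqrt{6}}{24}\right)} = \frac{-135 + i \sqrt{11}}{\left(- \frac{1}{12}\right) i \sqrt{3}} = \left(-135 + i \sqrt{11}\right) 4 i \sqrt{3} = 4 i \sqrt{3} \left(-135 + i \sqrt{11}\right)$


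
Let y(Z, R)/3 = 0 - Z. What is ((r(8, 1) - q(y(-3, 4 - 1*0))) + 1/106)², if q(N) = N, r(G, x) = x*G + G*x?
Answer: 552049/11236 ≈ 49.132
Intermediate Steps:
y(Z, R) = -3*Z (y(Z, R) = 3*(0 - Z) = 3*(-Z) = -3*Z)
r(G, x) = 2*G*x (r(G, x) = G*x + G*x = 2*G*x)
((r(8, 1) - q(y(-3, 4 - 1*0))) + 1/106)² = ((2*8*1 - (-3)*(-3)) + 1/106)² = ((16 - 1*9) + 1/106)² = ((16 - 9) + 1/106)² = (7 + 1/106)² = (743/106)² = 552049/11236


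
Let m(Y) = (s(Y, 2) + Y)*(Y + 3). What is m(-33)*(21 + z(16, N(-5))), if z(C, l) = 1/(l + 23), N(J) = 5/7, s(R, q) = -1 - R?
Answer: 52395/83 ≈ 631.26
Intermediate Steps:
N(J) = 5/7 (N(J) = 5*(⅐) = 5/7)
m(Y) = -3 - Y (m(Y) = ((-1 - Y) + Y)*(Y + 3) = -(3 + Y) = -3 - Y)
z(C, l) = 1/(23 + l)
m(-33)*(21 + z(16, N(-5))) = (-3 - 1*(-33))*(21 + 1/(23 + 5/7)) = (-3 + 33)*(21 + 1/(166/7)) = 30*(21 + 7/166) = 30*(3493/166) = 52395/83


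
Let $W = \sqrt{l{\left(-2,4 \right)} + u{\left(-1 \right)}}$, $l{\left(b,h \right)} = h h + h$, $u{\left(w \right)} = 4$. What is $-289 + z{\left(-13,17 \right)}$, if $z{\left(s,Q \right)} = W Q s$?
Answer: $-289 - 442 \sqrt{6} \approx -1371.7$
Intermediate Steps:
$l{\left(b,h \right)} = h + h^{2}$ ($l{\left(b,h \right)} = h^{2} + h = h + h^{2}$)
$W = 2 \sqrt{6}$ ($W = \sqrt{4 \left(1 + 4\right) + 4} = \sqrt{4 \cdot 5 + 4} = \sqrt{20 + 4} = \sqrt{24} = 2 \sqrt{6} \approx 4.899$)
$z{\left(s,Q \right)} = 2 Q s \sqrt{6}$ ($z{\left(s,Q \right)} = 2 \sqrt{6} Q s = 2 Q \sqrt{6} s = 2 Q s \sqrt{6}$)
$-289 + z{\left(-13,17 \right)} = -289 + 2 \cdot 17 \left(-13\right) \sqrt{6} = -289 - 442 \sqrt{6}$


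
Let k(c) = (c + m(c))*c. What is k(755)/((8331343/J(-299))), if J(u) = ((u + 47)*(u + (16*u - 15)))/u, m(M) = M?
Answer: -1464617674800/2491071557 ≈ -587.95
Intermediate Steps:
k(c) = 2*c² (k(c) = (c + c)*c = (2*c)*c = 2*c²)
J(u) = (-15 + 17*u)*(47 + u)/u (J(u) = ((47 + u)*(u + (-15 + 16*u)))/u = ((47 + u)*(-15 + 17*u))/u = ((-15 + 17*u)*(47 + u))/u = (-15 + 17*u)*(47 + u)/u)
k(755)/((8331343/J(-299))) = (2*755²)/((8331343/(784 - 705/(-299) + 17*(-299)))) = (2*570025)/((8331343/(784 - 705*(-1/299) - 5083))) = 1140050/((8331343/(784 + 705/299 - 5083))) = 1140050/((8331343/(-1284696/299))) = 1140050/((8331343*(-299/1284696))) = 1140050/(-2491071557/1284696) = 1140050*(-1284696/2491071557) = -1464617674800/2491071557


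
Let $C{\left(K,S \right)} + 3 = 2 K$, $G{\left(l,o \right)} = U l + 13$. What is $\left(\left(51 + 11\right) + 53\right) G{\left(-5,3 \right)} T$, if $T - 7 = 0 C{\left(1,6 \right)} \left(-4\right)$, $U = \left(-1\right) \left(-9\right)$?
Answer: $-25760$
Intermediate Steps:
$U = 9$
$G{\left(l,o \right)} = 13 + 9 l$ ($G{\left(l,o \right)} = 9 l + 13 = 13 + 9 l$)
$C{\left(K,S \right)} = -3 + 2 K$
$T = 7$ ($T = 7 + 0 \left(-3 + 2 \cdot 1\right) \left(-4\right) = 7 + 0 \left(-3 + 2\right) \left(-4\right) = 7 + 0 \left(-1\right) \left(-4\right) = 7 + 0 \left(-4\right) = 7 + 0 = 7$)
$\left(\left(51 + 11\right) + 53\right) G{\left(-5,3 \right)} T = \left(\left(51 + 11\right) + 53\right) \left(13 + 9 \left(-5\right)\right) 7 = \left(62 + 53\right) \left(13 - 45\right) 7 = 115 \left(-32\right) 7 = \left(-3680\right) 7 = -25760$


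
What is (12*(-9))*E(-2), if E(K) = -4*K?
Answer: -864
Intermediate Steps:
(12*(-9))*E(-2) = (12*(-9))*(-4*(-2)) = -108*8 = -864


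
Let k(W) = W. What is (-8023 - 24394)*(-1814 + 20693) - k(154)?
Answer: -612000697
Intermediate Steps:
(-8023 - 24394)*(-1814 + 20693) - k(154) = (-8023 - 24394)*(-1814 + 20693) - 1*154 = -32417*18879 - 154 = -612000543 - 154 = -612000697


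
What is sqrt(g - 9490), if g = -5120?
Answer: I*sqrt(14610) ≈ 120.87*I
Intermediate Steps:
sqrt(g - 9490) = sqrt(-5120 - 9490) = sqrt(-14610) = I*sqrt(14610)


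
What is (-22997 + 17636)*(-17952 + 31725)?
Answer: -73837053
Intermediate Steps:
(-22997 + 17636)*(-17952 + 31725) = -5361*13773 = -73837053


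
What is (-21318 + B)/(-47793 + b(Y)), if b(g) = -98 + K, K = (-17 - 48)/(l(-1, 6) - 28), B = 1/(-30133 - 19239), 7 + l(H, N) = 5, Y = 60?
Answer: 3157536891/7093102438 ≈ 0.44516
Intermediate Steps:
l(H, N) = -2 (l(H, N) = -7 + 5 = -2)
B = -1/49372 (B = 1/(-49372) = -1/49372 ≈ -2.0254e-5)
K = 13/6 (K = (-17 - 48)/(-2 - 28) = -65/(-30) = -65*(-1/30) = 13/6 ≈ 2.1667)
b(g) = -575/6 (b(g) = -98 + 13/6 = -575/6)
(-21318 + B)/(-47793 + b(Y)) = (-21318 - 1/49372)/(-47793 - 575/6) = -1052512297/(49372*(-287333/6)) = -1052512297/49372*(-6/287333) = 3157536891/7093102438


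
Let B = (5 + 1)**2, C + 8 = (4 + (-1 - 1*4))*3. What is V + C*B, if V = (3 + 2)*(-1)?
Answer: -401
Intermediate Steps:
C = -11 (C = -8 + (4 + (-1 - 1*4))*3 = -8 + (4 + (-1 - 4))*3 = -8 + (4 - 5)*3 = -8 - 1*3 = -8 - 3 = -11)
V = -5 (V = 5*(-1) = -5)
B = 36 (B = 6**2 = 36)
V + C*B = -5 - 11*36 = -5 - 396 = -401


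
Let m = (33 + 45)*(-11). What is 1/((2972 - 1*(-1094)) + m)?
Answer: 1/3208 ≈ 0.00031172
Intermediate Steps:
m = -858 (m = 78*(-11) = -858)
1/((2972 - 1*(-1094)) + m) = 1/((2972 - 1*(-1094)) - 858) = 1/((2972 + 1094) - 858) = 1/(4066 - 858) = 1/3208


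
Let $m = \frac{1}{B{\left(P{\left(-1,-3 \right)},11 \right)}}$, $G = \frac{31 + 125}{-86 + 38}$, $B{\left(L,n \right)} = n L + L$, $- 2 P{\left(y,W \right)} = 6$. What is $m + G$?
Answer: $- \frac{59}{18} \approx -3.2778$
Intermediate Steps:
$P{\left(y,W \right)} = -3$ ($P{\left(y,W \right)} = \left(- \frac{1}{2}\right) 6 = -3$)
$B{\left(L,n \right)} = L + L n$ ($B{\left(L,n \right)} = L n + L = L + L n$)
$G = - \frac{13}{4}$ ($G = \frac{156}{-48} = 156 \left(- \frac{1}{48}\right) = - \frac{13}{4} \approx -3.25$)
$m = - \frac{1}{36}$ ($m = \frac{1}{\left(-3\right) \left(1 + 11\right)} = \frac{1}{\left(-3\right) 12} = \frac{1}{-36} = - \frac{1}{36} \approx -0.027778$)
$m + G = - \frac{1}{36} - \frac{13}{4} = - \frac{59}{18}$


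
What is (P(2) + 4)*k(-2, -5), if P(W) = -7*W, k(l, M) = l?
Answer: 20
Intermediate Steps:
(P(2) + 4)*k(-2, -5) = (-7*2 + 4)*(-2) = (-14 + 4)*(-2) = -10*(-2) = 20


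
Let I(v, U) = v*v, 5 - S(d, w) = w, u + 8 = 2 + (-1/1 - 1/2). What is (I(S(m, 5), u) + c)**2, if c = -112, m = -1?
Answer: 12544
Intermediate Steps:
u = -15/2 (u = -8 + (2 + (-1/1 - 1/2)) = -8 + (2 + (-1*1 - 1*1/2)) = -8 + (2 + (-1 - 1/2)) = -8 + (2 - 3/2) = -8 + 1/2 = -15/2 ≈ -7.5000)
S(d, w) = 5 - w
I(v, U) = v**2
(I(S(m, 5), u) + c)**2 = ((5 - 1*5)**2 - 112)**2 = ((5 - 5)**2 - 112)**2 = (0**2 - 112)**2 = (0 - 112)**2 = (-112)**2 = 12544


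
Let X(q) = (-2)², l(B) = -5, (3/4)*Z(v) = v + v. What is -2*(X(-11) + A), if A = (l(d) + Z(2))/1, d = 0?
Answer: -26/3 ≈ -8.6667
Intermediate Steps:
Z(v) = 8*v/3 (Z(v) = 4*(v + v)/3 = 4*(2*v)/3 = 8*v/3)
X(q) = 4
A = ⅓ (A = (-5 + (8/3)*2)/1 = (-5 + 16/3)*1 = (⅓)*1 = ⅓ ≈ 0.33333)
-2*(X(-11) + A) = -2*(4 + ⅓) = -2*13/3 = -26/3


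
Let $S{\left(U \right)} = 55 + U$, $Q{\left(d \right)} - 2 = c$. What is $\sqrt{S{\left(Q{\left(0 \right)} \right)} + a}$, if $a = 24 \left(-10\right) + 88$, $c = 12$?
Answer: $i \sqrt{83} \approx 9.1104 i$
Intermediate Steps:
$a = -152$ ($a = -240 + 88 = -152$)
$Q{\left(d \right)} = 14$ ($Q{\left(d \right)} = 2 + 12 = 14$)
$\sqrt{S{\left(Q{\left(0 \right)} \right)} + a} = \sqrt{\left(55 + 14\right) - 152} = \sqrt{69 - 152} = \sqrt{-83} = i \sqrt{83}$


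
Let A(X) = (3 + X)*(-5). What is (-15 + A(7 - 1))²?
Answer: 3600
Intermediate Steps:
A(X) = -15 - 5*X
(-15 + A(7 - 1))² = (-15 + (-15 - 5*(7 - 1)))² = (-15 + (-15 - 5*6))² = (-15 + (-15 - 30))² = (-15 - 45)² = (-60)² = 3600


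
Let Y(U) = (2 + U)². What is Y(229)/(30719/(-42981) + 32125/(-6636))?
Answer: -5073242219892/528205303 ≈ -9604.7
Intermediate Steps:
Y(229)/(30719/(-42981) + 32125/(-6636)) = (2 + 229)²/(30719/(-42981) + 32125/(-6636)) = 231²/(30719*(-1/42981) + 32125*(-1/6636)) = 53361/(-30719/42981 - 32125/6636) = 53361/(-528205303/95073972) = 53361*(-95073972/528205303) = -5073242219892/528205303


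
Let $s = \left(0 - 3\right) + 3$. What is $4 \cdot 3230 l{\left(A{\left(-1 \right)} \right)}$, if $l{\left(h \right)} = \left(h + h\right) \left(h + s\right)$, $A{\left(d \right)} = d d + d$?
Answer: $0$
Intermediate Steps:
$s = 0$ ($s = -3 + 3 = 0$)
$A{\left(d \right)} = d + d^{2}$ ($A{\left(d \right)} = d^{2} + d = d + d^{2}$)
$l{\left(h \right)} = 2 h^{2}$ ($l{\left(h \right)} = \left(h + h\right) \left(h + 0\right) = 2 h h = 2 h^{2}$)
$4 \cdot 3230 l{\left(A{\left(-1 \right)} \right)} = 4 \cdot 3230 \cdot 2 \left(- (1 - 1)\right)^{2} = 12920 \cdot 2 \left(\left(-1\right) 0\right)^{2} = 12920 \cdot 2 \cdot 0^{2} = 12920 \cdot 2 \cdot 0 = 12920 \cdot 0 = 0$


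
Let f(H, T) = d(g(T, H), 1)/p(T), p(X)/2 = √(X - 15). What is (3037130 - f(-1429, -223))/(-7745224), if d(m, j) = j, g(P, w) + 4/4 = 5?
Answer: -1518565/3872612 - I*√238/3686726624 ≈ -0.39213 - 4.1845e-9*I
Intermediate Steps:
p(X) = 2*√(-15 + X) (p(X) = 2*√(X - 15) = 2*√(-15 + X))
g(P, w) = 4 (g(P, w) = -1 + 5 = 4)
f(H, T) = 1/(2*√(-15 + T))
(3037130 - f(-1429, -223))/(-7745224) = (3037130 - 1/(2*√(-15 - 223)))/(-7745224) = (3037130 - 1/(2*√(-238)))*(-1/7745224) = (3037130 - (-I*√238/238)/2)*(-1/7745224) = (3037130 - (-1)*I*√238/476)*(-1/7745224) = (3037130 + I*√238/476)*(-1/7745224) = -1518565/3872612 - I*√238/3686726624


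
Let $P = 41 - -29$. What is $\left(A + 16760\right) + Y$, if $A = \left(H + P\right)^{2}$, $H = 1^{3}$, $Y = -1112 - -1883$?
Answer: $22572$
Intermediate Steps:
$Y = 771$ ($Y = -1112 + 1883 = 771$)
$P = 70$ ($P = 41 + 29 = 70$)
$H = 1$
$A = 5041$ ($A = \left(1 + 70\right)^{2} = 71^{2} = 5041$)
$\left(A + 16760\right) + Y = \left(5041 + 16760\right) + 771 = 21801 + 771 = 22572$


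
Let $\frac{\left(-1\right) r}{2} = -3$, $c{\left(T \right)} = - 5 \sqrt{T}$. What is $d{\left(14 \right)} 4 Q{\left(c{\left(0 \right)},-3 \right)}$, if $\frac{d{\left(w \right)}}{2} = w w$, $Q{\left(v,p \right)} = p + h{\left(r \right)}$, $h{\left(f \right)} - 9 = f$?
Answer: $18816$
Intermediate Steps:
$r = 6$ ($r = \left(-2\right) \left(-3\right) = 6$)
$h{\left(f \right)} = 9 + f$
$Q{\left(v,p \right)} = 15 + p$ ($Q{\left(v,p \right)} = p + \left(9 + 6\right) = p + 15 = 15 + p$)
$d{\left(w \right)} = 2 w^{2}$ ($d{\left(w \right)} = 2 w w = 2 w^{2}$)
$d{\left(14 \right)} 4 Q{\left(c{\left(0 \right)},-3 \right)} = 2 \cdot 14^{2} \cdot 4 \left(15 - 3\right) = 2 \cdot 196 \cdot 4 \cdot 12 = 392 \cdot 48 = 18816$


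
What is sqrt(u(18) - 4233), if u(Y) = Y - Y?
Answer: I*sqrt(4233) ≈ 65.062*I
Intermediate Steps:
u(Y) = 0
sqrt(u(18) - 4233) = sqrt(0 - 4233) = sqrt(-4233) = I*sqrt(4233)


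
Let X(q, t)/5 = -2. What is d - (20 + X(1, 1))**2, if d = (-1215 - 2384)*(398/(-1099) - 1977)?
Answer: 7820952579/1099 ≈ 7.1164e+6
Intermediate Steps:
X(q, t) = -10 (X(q, t) = 5*(-2) = -10)
d = 7821062479/1099 (d = -3599*(398*(-1/1099) - 1977) = -3599*(-398/1099 - 1977) = -3599*(-2173121/1099) = 7821062479/1099 ≈ 7.1165e+6)
d - (20 + X(1, 1))**2 = 7821062479/1099 - (20 - 10)**2 = 7821062479/1099 - 1*10**2 = 7821062479/1099 - 1*100 = 7821062479/1099 - 100 = 7820952579/1099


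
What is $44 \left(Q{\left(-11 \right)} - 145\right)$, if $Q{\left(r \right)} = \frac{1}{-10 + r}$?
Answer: $- \frac{134024}{21} \approx -6382.1$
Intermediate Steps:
$44 \left(Q{\left(-11 \right)} - 145\right) = 44 \left(\frac{1}{-10 - 11} - 145\right) = 44 \left(\frac{1}{-21} - 145\right) = 44 \left(- \frac{1}{21} - 145\right) = 44 \left(- \frac{3046}{21}\right) = - \frac{134024}{21}$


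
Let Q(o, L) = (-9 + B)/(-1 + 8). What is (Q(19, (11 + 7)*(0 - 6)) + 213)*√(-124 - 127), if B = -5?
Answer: 211*I*√251 ≈ 3342.9*I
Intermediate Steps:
Q(o, L) = -2 (Q(o, L) = (-9 - 5)/(-1 + 8) = -14/7 = -14*⅐ = -2)
(Q(19, (11 + 7)*(0 - 6)) + 213)*√(-124 - 127) = (-2 + 213)*√(-124 - 127) = 211*√(-251) = 211*(I*√251) = 211*I*√251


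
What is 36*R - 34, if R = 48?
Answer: 1694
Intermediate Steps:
36*R - 34 = 36*48 - 34 = 1728 - 34 = 1694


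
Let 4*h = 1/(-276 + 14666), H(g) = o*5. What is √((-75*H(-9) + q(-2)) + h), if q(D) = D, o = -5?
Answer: √1551384187590/28780 ≈ 43.278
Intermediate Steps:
H(g) = -25 (H(g) = -5*5 = -25)
h = 1/57560 (h = 1/(4*(-276 + 14666)) = (¼)/14390 = (¼)*(1/14390) = 1/57560 ≈ 1.7373e-5)
√((-75*H(-9) + q(-2)) + h) = √((-75*(-25) - 2) + 1/57560) = √((1875 - 2) + 1/57560) = √(1873 + 1/57560) = √(107809881/57560) = √1551384187590/28780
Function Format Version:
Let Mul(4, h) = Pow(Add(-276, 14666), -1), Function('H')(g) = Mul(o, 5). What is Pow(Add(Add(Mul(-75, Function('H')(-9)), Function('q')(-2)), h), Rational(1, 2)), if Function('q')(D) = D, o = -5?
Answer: Mul(Rational(1, 28780), Pow(1551384187590, Rational(1, 2))) ≈ 43.278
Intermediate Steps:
Function('H')(g) = -25 (Function('H')(g) = Mul(-5, 5) = -25)
h = Rational(1, 57560) (h = Mul(Rational(1, 4), Pow(Add(-276, 14666), -1)) = Mul(Rational(1, 4), Pow(14390, -1)) = Mul(Rational(1, 4), Rational(1, 14390)) = Rational(1, 57560) ≈ 1.7373e-5)
Pow(Add(Add(Mul(-75, Function('H')(-9)), Function('q')(-2)), h), Rational(1, 2)) = Pow(Add(Add(Mul(-75, -25), -2), Rational(1, 57560)), Rational(1, 2)) = Pow(Add(Add(1875, -2), Rational(1, 57560)), Rational(1, 2)) = Pow(Add(1873, Rational(1, 57560)), Rational(1, 2)) = Pow(Rational(107809881, 57560), Rational(1, 2)) = Mul(Rational(1, 28780), Pow(1551384187590, Rational(1, 2)))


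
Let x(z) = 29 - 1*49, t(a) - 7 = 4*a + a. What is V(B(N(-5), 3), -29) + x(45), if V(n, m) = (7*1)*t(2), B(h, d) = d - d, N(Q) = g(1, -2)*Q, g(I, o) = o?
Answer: 99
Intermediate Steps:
t(a) = 7 + 5*a (t(a) = 7 + (4*a + a) = 7 + 5*a)
N(Q) = -2*Q
B(h, d) = 0
V(n, m) = 119 (V(n, m) = (7*1)*(7 + 5*2) = 7*(7 + 10) = 7*17 = 119)
x(z) = -20 (x(z) = 29 - 49 = -20)
V(B(N(-5), 3), -29) + x(45) = 119 - 20 = 99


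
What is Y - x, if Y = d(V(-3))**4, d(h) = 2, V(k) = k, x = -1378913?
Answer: 1378929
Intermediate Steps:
Y = 16 (Y = 2**4 = 16)
Y - x = 16 - 1*(-1378913) = 16 + 1378913 = 1378929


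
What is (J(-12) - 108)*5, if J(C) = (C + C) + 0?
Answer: -660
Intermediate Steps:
J(C) = 2*C (J(C) = 2*C + 0 = 2*C)
(J(-12) - 108)*5 = (2*(-12) - 108)*5 = (-24 - 108)*5 = -132*5 = -660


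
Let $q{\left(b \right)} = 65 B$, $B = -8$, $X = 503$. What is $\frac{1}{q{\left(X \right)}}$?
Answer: $- \frac{1}{520} \approx -0.0019231$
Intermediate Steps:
$q{\left(b \right)} = -520$ ($q{\left(b \right)} = 65 \left(-8\right) = -520$)
$\frac{1}{q{\left(X \right)}} = \frac{1}{-520} = - \frac{1}{520}$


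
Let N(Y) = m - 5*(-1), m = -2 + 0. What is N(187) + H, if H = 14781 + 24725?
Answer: 39509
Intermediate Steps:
m = -2
H = 39506
N(Y) = 3 (N(Y) = -2 - 5*(-1) = -2 + 5 = 3)
N(187) + H = 3 + 39506 = 39509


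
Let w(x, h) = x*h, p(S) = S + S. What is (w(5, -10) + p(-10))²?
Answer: 4900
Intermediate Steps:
p(S) = 2*S
w(x, h) = h*x
(w(5, -10) + p(-10))² = (-10*5 + 2*(-10))² = (-50 - 20)² = (-70)² = 4900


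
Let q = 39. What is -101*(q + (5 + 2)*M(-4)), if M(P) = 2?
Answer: -5353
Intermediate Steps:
-101*(q + (5 + 2)*M(-4)) = -101*(39 + (5 + 2)*2) = -101*(39 + 7*2) = -101*(39 + 14) = -101*53 = -5353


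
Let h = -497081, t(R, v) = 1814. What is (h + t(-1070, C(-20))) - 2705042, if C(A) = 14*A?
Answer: -3200309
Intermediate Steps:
(h + t(-1070, C(-20))) - 2705042 = (-497081 + 1814) - 2705042 = -495267 - 2705042 = -3200309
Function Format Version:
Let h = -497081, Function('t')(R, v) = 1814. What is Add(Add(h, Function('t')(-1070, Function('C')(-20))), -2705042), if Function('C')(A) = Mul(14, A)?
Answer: -3200309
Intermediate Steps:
Add(Add(h, Function('t')(-1070, Function('C')(-20))), -2705042) = Add(Add(-497081, 1814), -2705042) = Add(-495267, -2705042) = -3200309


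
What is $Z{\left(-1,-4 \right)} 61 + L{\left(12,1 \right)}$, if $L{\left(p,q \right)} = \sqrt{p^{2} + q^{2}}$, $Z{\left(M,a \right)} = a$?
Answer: $-244 + \sqrt{145} \approx -231.96$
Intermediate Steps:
$Z{\left(-1,-4 \right)} 61 + L{\left(12,1 \right)} = \left(-4\right) 61 + \sqrt{12^{2} + 1^{2}} = -244 + \sqrt{144 + 1} = -244 + \sqrt{145}$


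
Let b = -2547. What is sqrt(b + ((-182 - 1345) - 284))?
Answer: I*sqrt(4358) ≈ 66.015*I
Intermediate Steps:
sqrt(b + ((-182 - 1345) - 284)) = sqrt(-2547 + ((-182 - 1345) - 284)) = sqrt(-2547 + (-1527 - 284)) = sqrt(-2547 - 1811) = sqrt(-4358) = I*sqrt(4358)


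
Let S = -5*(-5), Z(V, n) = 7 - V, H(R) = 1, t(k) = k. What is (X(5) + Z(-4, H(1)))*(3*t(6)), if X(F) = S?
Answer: 648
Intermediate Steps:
S = 25
X(F) = 25
(X(5) + Z(-4, H(1)))*(3*t(6)) = (25 + (7 - 1*(-4)))*(3*6) = (25 + (7 + 4))*18 = (25 + 11)*18 = 36*18 = 648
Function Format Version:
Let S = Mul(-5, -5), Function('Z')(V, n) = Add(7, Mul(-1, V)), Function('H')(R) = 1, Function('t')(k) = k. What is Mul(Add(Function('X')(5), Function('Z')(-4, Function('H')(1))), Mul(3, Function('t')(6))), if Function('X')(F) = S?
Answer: 648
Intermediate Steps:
S = 25
Function('X')(F) = 25
Mul(Add(Function('X')(5), Function('Z')(-4, Function('H')(1))), Mul(3, Function('t')(6))) = Mul(Add(25, Add(7, Mul(-1, -4))), Mul(3, 6)) = Mul(Add(25, Add(7, 4)), 18) = Mul(Add(25, 11), 18) = Mul(36, 18) = 648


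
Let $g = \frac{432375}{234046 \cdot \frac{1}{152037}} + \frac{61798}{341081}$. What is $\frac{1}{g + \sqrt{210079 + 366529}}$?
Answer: $\frac{1789890343529819947084394258}{502726957981467260669029302395681} - \frac{25490449436530556652304 \sqrt{36038}}{502726957981467260669029302395681} \approx 3.5507 \cdot 10^{-6}$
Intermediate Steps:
$g = \frac{22421655435777583}{79828643726}$ ($g = \frac{432375}{234046 \cdot \frac{1}{152037}} + 61798 \cdot \frac{1}{341081} = \frac{432375}{\frac{234046}{152037}} + \frac{61798}{341081} = 432375 \cdot \frac{152037}{234046} + \frac{61798}{341081} = \frac{65736997875}{234046} + \frac{61798}{341081} = \frac{22421655435777583}{79828643726} \approx 2.8087 \cdot 10^{5}$)
$\frac{1}{g + \sqrt{210079 + 366529}} = \frac{1}{\frac{22421655435777583}{79828643726} + \sqrt{210079 + 366529}} = \frac{1}{\frac{22421655435777583}{79828643726} + \sqrt{576608}} = \frac{1}{\frac{22421655435777583}{79828643726} + 4 \sqrt{36038}}$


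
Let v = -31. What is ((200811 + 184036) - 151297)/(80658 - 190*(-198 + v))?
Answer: 116775/62084 ≈ 1.8809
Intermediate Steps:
((200811 + 184036) - 151297)/(80658 - 190*(-198 + v)) = ((200811 + 184036) - 151297)/(80658 - 190*(-198 - 31)) = (384847 - 151297)/(80658 - 190*(-229)) = 233550/(80658 + 43510) = 233550/124168 = 233550*(1/124168) = 116775/62084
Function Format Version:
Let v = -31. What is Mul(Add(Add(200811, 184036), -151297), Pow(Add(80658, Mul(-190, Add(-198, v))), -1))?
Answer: Rational(116775, 62084) ≈ 1.8809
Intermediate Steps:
Mul(Add(Add(200811, 184036), -151297), Pow(Add(80658, Mul(-190, Add(-198, v))), -1)) = Mul(Add(Add(200811, 184036), -151297), Pow(Add(80658, Mul(-190, Add(-198, -31))), -1)) = Mul(Add(384847, -151297), Pow(Add(80658, Mul(-190, -229)), -1)) = Mul(233550, Pow(Add(80658, 43510), -1)) = Mul(233550, Pow(124168, -1)) = Mul(233550, Rational(1, 124168)) = Rational(116775, 62084)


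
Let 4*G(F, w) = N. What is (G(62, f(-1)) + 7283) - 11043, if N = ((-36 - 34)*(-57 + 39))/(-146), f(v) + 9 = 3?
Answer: -549275/146 ≈ -3762.2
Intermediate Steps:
f(v) = -6 (f(v) = -9 + 3 = -6)
N = -630/73 (N = -70*(-18)*(-1/146) = 1260*(-1/146) = -630/73 ≈ -8.6301)
G(F, w) = -315/146 (G(F, w) = (¼)*(-630/73) = -315/146)
(G(62, f(-1)) + 7283) - 11043 = (-315/146 + 7283) - 11043 = 1063003/146 - 11043 = -549275/146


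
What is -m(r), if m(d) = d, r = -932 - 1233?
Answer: 2165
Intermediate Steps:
r = -2165
-m(r) = -1*(-2165) = 2165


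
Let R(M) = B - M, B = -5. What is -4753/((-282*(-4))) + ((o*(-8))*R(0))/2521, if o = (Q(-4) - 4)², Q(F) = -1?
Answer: -10854313/2843688 ≈ -3.8170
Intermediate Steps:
R(M) = -5 - M
o = 25 (o = (-1 - 4)² = (-5)² = 25)
-4753/((-282*(-4))) + ((o*(-8))*R(0))/2521 = -4753/((-282*(-4))) + ((25*(-8))*(-5 - 1*0))/2521 = -4753/1128 - 200*(-5 + 0)*(1/2521) = -4753*1/1128 - 200*(-5)*(1/2521) = -4753/1128 + 1000*(1/2521) = -4753/1128 + 1000/2521 = -10854313/2843688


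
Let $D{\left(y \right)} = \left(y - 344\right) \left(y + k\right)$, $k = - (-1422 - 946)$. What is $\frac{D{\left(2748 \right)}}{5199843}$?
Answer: $\frac{12298864}{5199843} \approx 2.3652$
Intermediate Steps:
$k = 2368$ ($k = \left(-1\right) \left(-2368\right) = 2368$)
$D{\left(y \right)} = \left(-344 + y\right) \left(2368 + y\right)$ ($D{\left(y \right)} = \left(y - 344\right) \left(y + 2368\right) = \left(-344 + y\right) \left(2368 + y\right)$)
$\frac{D{\left(2748 \right)}}{5199843} = \frac{-814592 + 2748^{2} + 2024 \cdot 2748}{5199843} = \left(-814592 + 7551504 + 5561952\right) \frac{1}{5199843} = 12298864 \cdot \frac{1}{5199843} = \frac{12298864}{5199843}$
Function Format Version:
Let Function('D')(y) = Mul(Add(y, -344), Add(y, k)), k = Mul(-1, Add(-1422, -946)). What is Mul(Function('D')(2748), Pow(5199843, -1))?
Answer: Rational(12298864, 5199843) ≈ 2.3652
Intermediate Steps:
k = 2368 (k = Mul(-1, -2368) = 2368)
Function('D')(y) = Mul(Add(-344, y), Add(2368, y)) (Function('D')(y) = Mul(Add(y, -344), Add(y, 2368)) = Mul(Add(-344, y), Add(2368, y)))
Mul(Function('D')(2748), Pow(5199843, -1)) = Mul(Add(-814592, Pow(2748, 2), Mul(2024, 2748)), Pow(5199843, -1)) = Mul(Add(-814592, 7551504, 5561952), Rational(1, 5199843)) = Mul(12298864, Rational(1, 5199843)) = Rational(12298864, 5199843)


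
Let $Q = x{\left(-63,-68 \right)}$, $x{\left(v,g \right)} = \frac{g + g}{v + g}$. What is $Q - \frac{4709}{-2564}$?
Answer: $\frac{965583}{335884} \approx 2.8748$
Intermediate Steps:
$x{\left(v,g \right)} = \frac{2 g}{g + v}$
$Q = \frac{136}{131}$ ($Q = 2 \left(-68\right) \frac{1}{-68 - 63} = 2 \left(-68\right) \frac{1}{-131} = 2 \left(-68\right) \left(- \frac{1}{131}\right) = \frac{136}{131} \approx 1.0382$)
$Q - \frac{4709}{-2564} = \frac{136}{131} - \frac{4709}{-2564} = \frac{136}{131} - - \frac{4709}{2564} = \frac{136}{131} + \frac{4709}{2564} = \frac{965583}{335884}$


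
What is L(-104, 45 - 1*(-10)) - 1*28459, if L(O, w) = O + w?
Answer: -28508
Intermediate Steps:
L(-104, 45 - 1*(-10)) - 1*28459 = (-104 + (45 - 1*(-10))) - 1*28459 = (-104 + (45 + 10)) - 28459 = (-104 + 55) - 28459 = -49 - 28459 = -28508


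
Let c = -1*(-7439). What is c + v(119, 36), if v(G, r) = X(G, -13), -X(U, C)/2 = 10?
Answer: 7419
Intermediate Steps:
c = 7439
X(U, C) = -20 (X(U, C) = -2*10 = -20)
v(G, r) = -20
c + v(119, 36) = 7439 - 20 = 7419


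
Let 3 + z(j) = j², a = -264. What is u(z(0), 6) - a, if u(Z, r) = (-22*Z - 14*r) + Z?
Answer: 243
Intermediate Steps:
z(j) = -3 + j²
u(Z, r) = -21*Z - 14*r
u(z(0), 6) - a = (-21*(-3 + 0²) - 14*6) - 1*(-264) = (-21*(-3 + 0) - 84) + 264 = (-21*(-3) - 84) + 264 = (63 - 84) + 264 = -21 + 264 = 243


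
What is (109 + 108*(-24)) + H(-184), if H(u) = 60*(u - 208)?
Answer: -26003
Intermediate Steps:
H(u) = -12480 + 60*u (H(u) = 60*(-208 + u) = -12480 + 60*u)
(109 + 108*(-24)) + H(-184) = (109 + 108*(-24)) + (-12480 + 60*(-184)) = (109 - 2592) + (-12480 - 11040) = -2483 - 23520 = -26003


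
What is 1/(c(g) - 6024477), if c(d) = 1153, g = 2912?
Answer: -1/6023324 ≈ -1.6602e-7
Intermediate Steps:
1/(c(g) - 6024477) = 1/(1153 - 6024477) = 1/(-6023324) = -1/6023324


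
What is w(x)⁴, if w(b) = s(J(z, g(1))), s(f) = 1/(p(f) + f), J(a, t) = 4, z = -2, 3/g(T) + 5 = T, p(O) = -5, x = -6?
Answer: 1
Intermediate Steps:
g(T) = 3/(-5 + T)
s(f) = 1/(-5 + f)
w(b) = -1 (w(b) = 1/(-5 + 4) = 1/(-1) = -1)
w(x)⁴ = (-1)⁴ = 1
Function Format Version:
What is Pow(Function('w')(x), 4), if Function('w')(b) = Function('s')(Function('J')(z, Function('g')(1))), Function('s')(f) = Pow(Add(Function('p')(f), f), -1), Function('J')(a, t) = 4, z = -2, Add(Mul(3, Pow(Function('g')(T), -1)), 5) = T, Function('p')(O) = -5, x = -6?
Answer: 1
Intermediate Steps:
Function('g')(T) = Mul(3, Pow(Add(-5, T), -1))
Function('s')(f) = Pow(Add(-5, f), -1)
Function('w')(b) = -1 (Function('w')(b) = Pow(Add(-5, 4), -1) = Pow(-1, -1) = -1)
Pow(Function('w')(x), 4) = Pow(-1, 4) = 1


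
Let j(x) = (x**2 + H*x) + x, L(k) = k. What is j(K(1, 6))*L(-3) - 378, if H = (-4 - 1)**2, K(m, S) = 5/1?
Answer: -843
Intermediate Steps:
K(m, S) = 5 (K(m, S) = 5*1 = 5)
H = 25 (H = (-5)**2 = 25)
j(x) = x**2 + 26*x (j(x) = (x**2 + 25*x) + x = x**2 + 26*x)
j(K(1, 6))*L(-3) - 378 = (5*(26 + 5))*(-3) - 378 = (5*31)*(-3) - 378 = 155*(-3) - 378 = -465 - 378 = -843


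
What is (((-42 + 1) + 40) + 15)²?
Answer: 196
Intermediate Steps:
(((-42 + 1) + 40) + 15)² = ((-41 + 40) + 15)² = (-1 + 15)² = 14² = 196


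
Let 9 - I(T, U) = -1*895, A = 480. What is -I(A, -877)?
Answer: -904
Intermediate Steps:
I(T, U) = 904 (I(T, U) = 9 - (-1)*895 = 9 - 1*(-895) = 9 + 895 = 904)
-I(A, -877) = -1*904 = -904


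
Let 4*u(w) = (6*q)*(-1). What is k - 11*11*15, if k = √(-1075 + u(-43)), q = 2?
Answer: -1815 + 7*I*√22 ≈ -1815.0 + 32.833*I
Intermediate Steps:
u(w) = -3 (u(w) = ((6*2)*(-1))/4 = (12*(-1))/4 = (¼)*(-12) = -3)
k = 7*I*√22 (k = √(-1075 - 3) = √(-1078) = 7*I*√22 ≈ 32.833*I)
k - 11*11*15 = 7*I*√22 - 11*11*15 = 7*I*√22 - 121*15 = 7*I*√22 - 1815 = -1815 + 7*I*√22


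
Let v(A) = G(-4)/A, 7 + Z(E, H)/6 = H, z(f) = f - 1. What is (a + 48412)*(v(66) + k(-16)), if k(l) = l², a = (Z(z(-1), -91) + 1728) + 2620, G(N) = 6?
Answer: 146968524/11 ≈ 1.3361e+7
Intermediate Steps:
z(f) = -1 + f
Z(E, H) = -42 + 6*H
a = 3760 (a = ((-42 + 6*(-91)) + 1728) + 2620 = ((-42 - 546) + 1728) + 2620 = (-588 + 1728) + 2620 = 1140 + 2620 = 3760)
v(A) = 6/A
(a + 48412)*(v(66) + k(-16)) = (3760 + 48412)*(6/66 + (-16)²) = 52172*(6*(1/66) + 256) = 52172*(1/11 + 256) = 52172*(2817/11) = 146968524/11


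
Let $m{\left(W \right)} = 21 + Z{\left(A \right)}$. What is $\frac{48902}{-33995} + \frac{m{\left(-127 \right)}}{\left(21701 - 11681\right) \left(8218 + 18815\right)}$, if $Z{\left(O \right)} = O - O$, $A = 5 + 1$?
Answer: $- \frac{176614884019}{122776641156} \approx -1.4385$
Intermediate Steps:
$A = 6$
$Z{\left(O \right)} = 0$
$m{\left(W \right)} = 21$ ($m{\left(W \right)} = 21 + 0 = 21$)
$\frac{48902}{-33995} + \frac{m{\left(-127 \right)}}{\left(21701 - 11681\right) \left(8218 + 18815\right)} = \frac{48902}{-33995} + \frac{21}{\left(21701 - 11681\right) \left(8218 + 18815\right)} = 48902 \left(- \frac{1}{33995}\right) + \frac{21}{10020 \cdot 27033} = - \frac{48902}{33995} + \frac{21}{270870660} = - \frac{48902}{33995} + 21 \cdot \frac{1}{270870660} = - \frac{48902}{33995} + \frac{7}{90290220} = - \frac{176614884019}{122776641156}$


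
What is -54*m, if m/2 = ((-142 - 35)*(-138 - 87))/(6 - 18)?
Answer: 358425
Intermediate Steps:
m = -13275/2 (m = 2*(((-142 - 35)*(-138 - 87))/(6 - 18)) = 2*(-177*(-225)/(-12)) = 2*(39825*(-1/12)) = 2*(-13275/4) = -13275/2 ≈ -6637.5)
-54*m = -54*(-13275/2) = 358425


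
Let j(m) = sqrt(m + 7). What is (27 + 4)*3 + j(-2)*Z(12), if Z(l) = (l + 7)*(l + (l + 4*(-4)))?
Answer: 93 + 152*sqrt(5) ≈ 432.88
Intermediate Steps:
Z(l) = (-16 + 2*l)*(7 + l) (Z(l) = (7 + l)*(l + (l - 16)) = (7 + l)*(l + (-16 + l)) = (7 + l)*(-16 + 2*l) = (-16 + 2*l)*(7 + l))
j(m) = sqrt(7 + m)
(27 + 4)*3 + j(-2)*Z(12) = (27 + 4)*3 + sqrt(7 - 2)*(-112 - 2*12 + 2*12**2) = 31*3 + sqrt(5)*(-112 - 24 + 2*144) = 93 + sqrt(5)*(-112 - 24 + 288) = 93 + sqrt(5)*152 = 93 + 152*sqrt(5)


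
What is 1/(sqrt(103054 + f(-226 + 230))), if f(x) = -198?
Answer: sqrt(25714)/51428 ≈ 0.0031181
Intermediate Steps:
1/(sqrt(103054 + f(-226 + 230))) = 1/(sqrt(103054 - 198)) = 1/(sqrt(102856)) = 1/(2*sqrt(25714)) = sqrt(25714)/51428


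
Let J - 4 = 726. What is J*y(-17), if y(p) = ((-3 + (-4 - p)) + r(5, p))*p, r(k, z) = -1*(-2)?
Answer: -148920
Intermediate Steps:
r(k, z) = 2
J = 730 (J = 4 + 726 = 730)
y(p) = p*(-5 - p) (y(p) = ((-3 + (-4 - p)) + 2)*p = ((-7 - p) + 2)*p = (-5 - p)*p = p*(-5 - p))
J*y(-17) = 730*(-1*(-17)*(5 - 17)) = 730*(-1*(-17)*(-12)) = 730*(-204) = -148920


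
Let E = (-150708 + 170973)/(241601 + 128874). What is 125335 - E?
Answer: 1326670396/10585 ≈ 1.2534e+5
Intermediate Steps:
E = 579/10585 (E = 20265/370475 = 20265*(1/370475) = 579/10585 ≈ 0.054700)
125335 - E = 125335 - 1*579/10585 = 125335 - 579/10585 = 1326670396/10585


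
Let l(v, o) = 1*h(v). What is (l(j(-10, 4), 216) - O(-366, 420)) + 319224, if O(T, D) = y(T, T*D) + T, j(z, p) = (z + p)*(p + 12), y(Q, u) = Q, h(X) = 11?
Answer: 319967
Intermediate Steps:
j(z, p) = (12 + p)*(p + z) (j(z, p) = (p + z)*(12 + p) = (12 + p)*(p + z))
l(v, o) = 11 (l(v, o) = 1*11 = 11)
O(T, D) = 2*T (O(T, D) = T + T = 2*T)
(l(j(-10, 4), 216) - O(-366, 420)) + 319224 = (11 - 2*(-366)) + 319224 = (11 - 1*(-732)) + 319224 = (11 + 732) + 319224 = 743 + 319224 = 319967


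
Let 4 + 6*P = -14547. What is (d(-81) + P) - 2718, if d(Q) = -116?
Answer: -31555/6 ≈ -5259.2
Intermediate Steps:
P = -14551/6 (P = -2/3 + (1/6)*(-14547) = -2/3 - 4849/2 = -14551/6 ≈ -2425.2)
(d(-81) + P) - 2718 = (-116 - 14551/6) - 2718 = -15247/6 - 2718 = -31555/6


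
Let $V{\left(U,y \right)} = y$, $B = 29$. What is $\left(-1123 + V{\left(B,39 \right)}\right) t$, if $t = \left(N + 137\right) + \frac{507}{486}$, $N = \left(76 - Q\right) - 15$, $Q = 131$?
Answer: $- \frac{5974466}{81} \approx -73759.0$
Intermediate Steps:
$N = -70$ ($N = \left(76 - 131\right) - 15 = -55 - 15 = -70$)
$t = \frac{11023}{162}$ ($t = \left(-70 + 137\right) + \frac{507}{486} = 67 + 507 \cdot \frac{1}{486} = 67 + \frac{169}{162} = \frac{11023}{162} \approx 68.043$)
$\left(-1123 + V{\left(B,39 \right)}\right) t = \left(-1123 + 39\right) \frac{11023}{162} = \left(-1084\right) \frac{11023}{162} = - \frac{5974466}{81}$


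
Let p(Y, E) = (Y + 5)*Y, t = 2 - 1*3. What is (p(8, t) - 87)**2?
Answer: 289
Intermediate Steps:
t = -1 (t = 2 - 3 = -1)
p(Y, E) = Y*(5 + Y) (p(Y, E) = (5 + Y)*Y = Y*(5 + Y))
(p(8, t) - 87)**2 = (8*(5 + 8) - 87)**2 = (8*13 - 87)**2 = (104 - 87)**2 = 17**2 = 289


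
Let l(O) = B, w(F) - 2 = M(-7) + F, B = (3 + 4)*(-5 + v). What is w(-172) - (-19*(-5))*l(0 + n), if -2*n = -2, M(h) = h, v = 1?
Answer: 2483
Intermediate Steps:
n = 1 (n = -½*(-2) = 1)
B = -28 (B = (3 + 4)*(-5 + 1) = 7*(-4) = -28)
w(F) = -5 + F (w(F) = 2 + (-7 + F) = -5 + F)
l(O) = -28
w(-172) - (-19*(-5))*l(0 + n) = (-5 - 172) - (-19*(-5))*(-28) = -177 - 95*(-28) = -177 - 1*(-2660) = -177 + 2660 = 2483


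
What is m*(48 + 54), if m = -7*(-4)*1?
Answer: 2856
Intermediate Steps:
m = 28 (m = 28*1 = 28)
m*(48 + 54) = 28*(48 + 54) = 28*102 = 2856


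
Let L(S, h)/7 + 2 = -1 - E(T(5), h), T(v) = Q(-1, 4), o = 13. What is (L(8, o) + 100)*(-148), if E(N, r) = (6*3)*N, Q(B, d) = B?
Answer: -30340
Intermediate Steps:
T(v) = -1
E(N, r) = 18*N
L(S, h) = 105 (L(S, h) = -14 + 7*(-1 - 18*(-1)) = -14 + 7*(-1 - 1*(-18)) = -14 + 7*(-1 + 18) = -14 + 7*17 = -14 + 119 = 105)
(L(8, o) + 100)*(-148) = (105 + 100)*(-148) = 205*(-148) = -30340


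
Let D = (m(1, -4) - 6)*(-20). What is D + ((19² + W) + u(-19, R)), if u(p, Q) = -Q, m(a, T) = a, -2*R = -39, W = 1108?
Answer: 3099/2 ≈ 1549.5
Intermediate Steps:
R = 39/2 (R = -½*(-39) = 39/2 ≈ 19.500)
D = 100 (D = (1 - 6)*(-20) = -5*(-20) = 100)
D + ((19² + W) + u(-19, R)) = 100 + ((19² + 1108) - 1*39/2) = 100 + ((361 + 1108) - 39/2) = 100 + (1469 - 39/2) = 100 + 2899/2 = 3099/2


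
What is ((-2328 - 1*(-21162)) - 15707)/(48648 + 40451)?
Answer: 3127/89099 ≈ 0.035096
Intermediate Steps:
((-2328 - 1*(-21162)) - 15707)/(48648 + 40451) = ((-2328 + 21162) - 15707)/89099 = (18834 - 15707)*(1/89099) = 3127*(1/89099) = 3127/89099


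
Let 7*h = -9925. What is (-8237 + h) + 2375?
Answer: -50959/7 ≈ -7279.9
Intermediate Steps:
h = -9925/7 (h = (1/7)*(-9925) = -9925/7 ≈ -1417.9)
(-8237 + h) + 2375 = (-8237 - 9925/7) + 2375 = -67584/7 + 2375 = -50959/7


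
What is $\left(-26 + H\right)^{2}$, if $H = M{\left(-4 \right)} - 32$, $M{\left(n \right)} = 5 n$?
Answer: $6084$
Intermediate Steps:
$H = -52$ ($H = 5 \left(-4\right) - 32 = -20 - 32 = -52$)
$\left(-26 + H\right)^{2} = \left(-26 - 52\right)^{2} = \left(-78\right)^{2} = 6084$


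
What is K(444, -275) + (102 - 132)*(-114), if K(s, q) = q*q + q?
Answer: 78770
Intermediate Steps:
K(s, q) = q + q**2 (K(s, q) = q**2 + q = q + q**2)
K(444, -275) + (102 - 132)*(-114) = -275*(1 - 275) + (102 - 132)*(-114) = -275*(-274) - 30*(-114) = 75350 + 3420 = 78770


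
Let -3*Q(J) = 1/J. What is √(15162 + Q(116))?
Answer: 5*√18361785/174 ≈ 123.13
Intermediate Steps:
Q(J) = -1/(3*J)
√(15162 + Q(116)) = √(15162 - ⅓/116) = √(15162 - ⅓*1/116) = √(15162 - 1/348) = √(5276375/348) = 5*√18361785/174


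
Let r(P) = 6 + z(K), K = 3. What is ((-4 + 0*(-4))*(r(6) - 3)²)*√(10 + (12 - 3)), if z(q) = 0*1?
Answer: -36*√19 ≈ -156.92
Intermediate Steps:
z(q) = 0
r(P) = 6 (r(P) = 6 + 0 = 6)
((-4 + 0*(-4))*(r(6) - 3)²)*√(10 + (12 - 3)) = ((-4 + 0*(-4))*(6 - 3)²)*√(10 + (12 - 3)) = ((-4 + 0)*3²)*√(10 + 9) = (-4*9)*√19 = -36*√19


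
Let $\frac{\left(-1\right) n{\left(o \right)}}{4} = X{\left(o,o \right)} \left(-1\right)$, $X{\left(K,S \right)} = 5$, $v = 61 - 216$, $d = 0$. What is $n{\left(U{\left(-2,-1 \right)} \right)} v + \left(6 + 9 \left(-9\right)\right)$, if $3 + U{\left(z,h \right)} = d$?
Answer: $-3175$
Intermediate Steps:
$U{\left(z,h \right)} = -3$ ($U{\left(z,h \right)} = -3 + 0 = -3$)
$v = -155$
$n{\left(o \right)} = 20$ ($n{\left(o \right)} = - 4 \cdot 5 \left(-1\right) = \left(-4\right) \left(-5\right) = 20$)
$n{\left(U{\left(-2,-1 \right)} \right)} v + \left(6 + 9 \left(-9\right)\right) = 20 \left(-155\right) + \left(6 + 9 \left(-9\right)\right) = -3100 + \left(6 - 81\right) = -3100 - 75 = -3175$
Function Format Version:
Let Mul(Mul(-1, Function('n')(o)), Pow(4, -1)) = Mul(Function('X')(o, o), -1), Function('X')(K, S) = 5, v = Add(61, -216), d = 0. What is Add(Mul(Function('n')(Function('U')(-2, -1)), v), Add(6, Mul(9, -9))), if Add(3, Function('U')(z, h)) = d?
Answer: -3175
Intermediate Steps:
Function('U')(z, h) = -3 (Function('U')(z, h) = Add(-3, 0) = -3)
v = -155
Function('n')(o) = 20 (Function('n')(o) = Mul(-4, Mul(5, -1)) = Mul(-4, -5) = 20)
Add(Mul(Function('n')(Function('U')(-2, -1)), v), Add(6, Mul(9, -9))) = Add(Mul(20, -155), Add(6, Mul(9, -9))) = Add(-3100, Add(6, -81)) = Add(-3100, -75) = -3175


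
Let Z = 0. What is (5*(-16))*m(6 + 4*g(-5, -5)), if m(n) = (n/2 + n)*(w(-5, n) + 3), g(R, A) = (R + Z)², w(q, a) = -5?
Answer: 25440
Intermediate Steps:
g(R, A) = R² (g(R, A) = (R + 0)² = R²)
m(n) = -3*n (m(n) = (n/2 + n)*(-5 + 3) = (n*(½) + n)*(-2) = (n/2 + n)*(-2) = (3*n/2)*(-2) = -3*n)
(5*(-16))*m(6 + 4*g(-5, -5)) = (5*(-16))*(-3*(6 + 4*(-5)²)) = -(-240)*(6 + 4*25) = -(-240)*(6 + 100) = -(-240)*106 = -80*(-318) = 25440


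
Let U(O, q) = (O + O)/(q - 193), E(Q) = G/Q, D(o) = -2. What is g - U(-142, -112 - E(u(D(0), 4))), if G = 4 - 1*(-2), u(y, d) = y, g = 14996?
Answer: 2264254/151 ≈ 14995.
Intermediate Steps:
G = 6 (G = 4 + 2 = 6)
E(Q) = 6/Q
U(O, q) = 2*O/(-193 + q) (U(O, q) = (2*O)/(-193 + q) = 2*O/(-193 + q))
g - U(-142, -112 - E(u(D(0), 4))) = 14996 - 2*(-142)/(-193 + (-112 - 6/(-2))) = 14996 - 2*(-142)/(-193 + (-112 - 6*(-1)/2)) = 14996 - 2*(-142)/(-193 + (-112 - 1*(-3))) = 14996 - 2*(-142)/(-193 + (-112 + 3)) = 14996 - 2*(-142)/(-193 - 109) = 14996 - 2*(-142)/(-302) = 14996 - 2*(-142)*(-1)/302 = 14996 - 1*142/151 = 14996 - 142/151 = 2264254/151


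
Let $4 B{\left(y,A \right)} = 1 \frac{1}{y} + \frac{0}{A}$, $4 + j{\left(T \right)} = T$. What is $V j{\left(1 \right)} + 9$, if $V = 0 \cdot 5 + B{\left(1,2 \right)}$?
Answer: $\frac{33}{4} \approx 8.25$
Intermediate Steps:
$j{\left(T \right)} = -4 + T$
$B{\left(y,A \right)} = \frac{1}{4 y}$ ($B{\left(y,A \right)} = \frac{1 \frac{1}{y} + \frac{0}{A}}{4} = \frac{\frac{1}{y} + 0}{4} = \frac{1}{4 y}$)
$V = \frac{1}{4}$ ($V = 0 \cdot 5 + \frac{1}{4 \cdot 1} = 0 + \frac{1}{4} \cdot 1 = 0 + \frac{1}{4} = \frac{1}{4} \approx 0.25$)
$V j{\left(1 \right)} + 9 = \frac{-4 + 1}{4} + 9 = \frac{1}{4} \left(-3\right) + 9 = - \frac{3}{4} + 9 = \frac{33}{4}$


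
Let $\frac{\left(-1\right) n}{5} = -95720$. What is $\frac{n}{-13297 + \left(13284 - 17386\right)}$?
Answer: $- \frac{478600}{17399} \approx -27.507$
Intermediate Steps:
$n = 478600$ ($n = \left(-5\right) \left(-95720\right) = 478600$)
$\frac{n}{-13297 + \left(13284 - 17386\right)} = \frac{478600}{-13297 + \left(13284 - 17386\right)} = \frac{478600}{-13297 - 4102} = \frac{478600}{-17399} = 478600 \left(- \frac{1}{17399}\right) = - \frac{478600}{17399}$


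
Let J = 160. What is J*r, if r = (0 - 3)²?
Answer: 1440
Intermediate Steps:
r = 9 (r = (-3)² = 9)
J*r = 160*9 = 1440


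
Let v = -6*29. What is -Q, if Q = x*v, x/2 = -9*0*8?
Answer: 0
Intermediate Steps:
v = -174
x = 0 (x = 2*(-9*0*8) = 2*(0*8) = 2*0 = 0)
Q = 0 (Q = 0*(-174) = 0)
-Q = -1*0 = 0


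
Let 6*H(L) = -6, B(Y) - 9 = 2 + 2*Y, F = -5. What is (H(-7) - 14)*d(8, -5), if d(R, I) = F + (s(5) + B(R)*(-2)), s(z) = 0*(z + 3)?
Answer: 885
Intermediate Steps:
s(z) = 0 (s(z) = 0*(3 + z) = 0)
B(Y) = 11 + 2*Y (B(Y) = 9 + (2 + 2*Y) = 11 + 2*Y)
H(L) = -1 (H(L) = (⅙)*(-6) = -1)
d(R, I) = -27 - 4*R (d(R, I) = -5 + (0 + (11 + 2*R)*(-2)) = -5 + (0 + (-22 - 4*R)) = -5 + (-22 - 4*R) = -27 - 4*R)
(H(-7) - 14)*d(8, -5) = (-1 - 14)*(-27 - 4*8) = -15*(-27 - 32) = -15*(-59) = 885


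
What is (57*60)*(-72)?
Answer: -246240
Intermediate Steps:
(57*60)*(-72) = 3420*(-72) = -246240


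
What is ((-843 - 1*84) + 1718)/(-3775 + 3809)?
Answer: 791/34 ≈ 23.265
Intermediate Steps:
((-843 - 1*84) + 1718)/(-3775 + 3809) = ((-843 - 84) + 1718)/34 = (-927 + 1718)*(1/34) = 791*(1/34) = 791/34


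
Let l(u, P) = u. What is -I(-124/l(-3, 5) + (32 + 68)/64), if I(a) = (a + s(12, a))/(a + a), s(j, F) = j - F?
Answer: -288/2059 ≈ -0.13987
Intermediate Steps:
I(a) = 6/a (I(a) = (a + (12 - a))/(a + a) = 12/((2*a)) = 12*(1/(2*a)) = 6/a)
-I(-124/l(-3, 5) + (32 + 68)/64) = -6/(-124/(-3) + (32 + 68)/64) = -6/(-124*(-1/3) + 100*(1/64)) = -6/(124/3 + 25/16) = -6/2059/48 = -6*48/2059 = -1*288/2059 = -288/2059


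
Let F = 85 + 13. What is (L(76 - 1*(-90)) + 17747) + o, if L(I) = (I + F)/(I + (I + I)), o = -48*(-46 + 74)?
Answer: 1361493/83 ≈ 16404.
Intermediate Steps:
F = 98
o = -1344 (o = -48*28 = -1344)
L(I) = (98 + I)/(3*I) (L(I) = (I + 98)/(I + (I + I)) = (98 + I)/(I + 2*I) = (98 + I)/((3*I)) = (98 + I)*(1/(3*I)) = (98 + I)/(3*I))
(L(76 - 1*(-90)) + 17747) + o = ((98 + (76 - 1*(-90)))/(3*(76 - 1*(-90))) + 17747) - 1344 = ((98 + (76 + 90))/(3*(76 + 90)) + 17747) - 1344 = ((1/3)*(98 + 166)/166 + 17747) - 1344 = ((1/3)*(1/166)*264 + 17747) - 1344 = (44/83 + 17747) - 1344 = 1473045/83 - 1344 = 1361493/83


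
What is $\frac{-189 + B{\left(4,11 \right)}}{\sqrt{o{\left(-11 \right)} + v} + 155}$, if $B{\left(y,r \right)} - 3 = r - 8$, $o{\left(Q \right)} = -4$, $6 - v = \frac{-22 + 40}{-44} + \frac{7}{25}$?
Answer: $- \frac{5200250}{4404193} + \frac{305 \sqrt{25762}}{4404193} \approx -1.1696$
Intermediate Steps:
$v = \frac{3371}{550}$ ($v = 6 - \left(\frac{-22 + 40}{-44} + \frac{7}{25}\right) = 6 - \left(18 \left(- \frac{1}{44}\right) + 7 \cdot \frac{1}{25}\right) = 6 - \left(- \frac{9}{22} + \frac{7}{25}\right) = 6 - - \frac{71}{550} = 6 + \frac{71}{550} = \frac{3371}{550} \approx 6.1291$)
$B{\left(y,r \right)} = -5 + r$ ($B{\left(y,r \right)} = 3 + \left(r - 8\right) = 3 + \left(-8 + r\right) = -5 + r$)
$\frac{-189 + B{\left(4,11 \right)}}{\sqrt{o{\left(-11 \right)} + v} + 155} = \frac{-189 + \left(-5 + 11\right)}{\sqrt{-4 + \frac{3371}{550}} + 155} = \frac{-189 + 6}{\sqrt{\frac{1171}{550}} + 155} = - \frac{183}{\frac{\sqrt{25762}}{110} + 155} = - \frac{183}{155 + \frac{\sqrt{25762}}{110}}$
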